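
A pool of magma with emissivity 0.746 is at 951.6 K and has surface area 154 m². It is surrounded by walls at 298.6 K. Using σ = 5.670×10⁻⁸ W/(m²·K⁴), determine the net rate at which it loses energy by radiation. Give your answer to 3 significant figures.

Area A = 154 m².
Net radiated power P_net = εσA(T⁴ − T₀⁴) = 0.746×5.670×10⁻⁸×154×(951.6⁴ − 298.6⁴).
T⁴ − T₀⁴ = 8.20007×10¹¹ − 7.94986×10⁹ = 8.12057×10¹¹ K⁴, so P_net = 5.29×10⁶ W.

Net loss ≈ 5.29×10⁶ W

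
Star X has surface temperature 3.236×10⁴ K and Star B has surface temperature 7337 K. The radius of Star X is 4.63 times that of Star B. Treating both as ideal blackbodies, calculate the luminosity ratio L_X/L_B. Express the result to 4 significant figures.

L_X/L_B ≈ 8112

L ∝ R²T⁴, so L_X/L_B = (R_X/R_B)²(T_X/T_B)⁴ = (4.63)² × (3.236×10⁴/7337)⁴ = 21.4369 × 378.408 = 8112.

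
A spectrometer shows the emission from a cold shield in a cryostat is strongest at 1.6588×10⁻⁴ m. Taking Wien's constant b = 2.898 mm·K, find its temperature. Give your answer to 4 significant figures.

T ≈ 17.47 K

Wien's law gives T = b/λ_max = (2.898×10⁻³ m·K)/(1.6588×10⁻⁴ m) = 17.47 K.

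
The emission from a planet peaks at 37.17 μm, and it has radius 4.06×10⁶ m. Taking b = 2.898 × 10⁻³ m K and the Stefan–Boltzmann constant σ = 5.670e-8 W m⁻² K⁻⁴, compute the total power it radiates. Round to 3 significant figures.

Wien's law: T = b/λ_max = 2.898×10⁻³/3.717×10⁻⁵ = 77.9661 K.
Surface area A = 4πR² = 4π(4.06×10⁶ m)² = 2.07139×10¹⁴ m².
Then P = σAT⁴ = 5.670×10⁻⁸×2.07139×10¹⁴×(77.9661)⁴ = 4.34×10¹⁴ W.

P ≈ 4.34×10¹⁴ W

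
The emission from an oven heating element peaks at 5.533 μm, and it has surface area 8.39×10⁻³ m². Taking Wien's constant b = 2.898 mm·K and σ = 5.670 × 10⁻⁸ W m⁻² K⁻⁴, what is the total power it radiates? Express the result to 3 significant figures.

Wien's law: T = b/λ_max = 2.898×10⁻³/5.533×10⁻⁶ = 523.766 K.
Area A = 8.39×10⁻³ m².
Then P = σAT⁴ = 5.670×10⁻⁸×8.39×10⁻³×(523.766)⁴ = 35.8 W.

P ≈ 35.8 W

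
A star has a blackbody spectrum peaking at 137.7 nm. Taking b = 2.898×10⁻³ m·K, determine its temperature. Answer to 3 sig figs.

Wien's law gives T = b/λ_max = (2.898×10⁻³ m·K)/(1.377×10⁻⁷ m) = 2.10×10⁴ K.

T ≈ 2.10×10⁴ K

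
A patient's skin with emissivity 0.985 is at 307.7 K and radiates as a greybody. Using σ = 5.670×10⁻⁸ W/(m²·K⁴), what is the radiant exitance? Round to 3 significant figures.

I ≈ 501 W/m²

Stefan–Boltzmann: I = εσT⁴ = 0.985 × 5.670×10⁻⁸ × (307.7)⁴ = 501 W/m².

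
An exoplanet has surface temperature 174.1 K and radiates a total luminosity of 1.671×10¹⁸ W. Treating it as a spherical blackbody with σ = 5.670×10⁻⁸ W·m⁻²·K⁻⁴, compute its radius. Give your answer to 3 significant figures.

L = 4πR²σT⁴ ⇒ R = √(L/(4πσT⁴)).
σT⁴ = 52.0929 W/m², so R = √(1.671×10¹⁸/(4π×52.0929)) = 5.05×10⁷ m.

R ≈ 5.05×10⁷ m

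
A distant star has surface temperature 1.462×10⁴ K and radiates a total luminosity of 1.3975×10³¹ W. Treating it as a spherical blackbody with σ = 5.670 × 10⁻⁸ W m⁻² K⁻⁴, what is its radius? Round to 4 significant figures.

L = 4πR²σT⁴ ⇒ R = √(L/(4πσT⁴)).
σT⁴ = 2.59043×10⁹ W/m², so R = √(1.3975×10³¹/(4π×2.59043×10⁹)) = 2.072×10¹⁰ m.

R ≈ 2.072×10¹⁰ m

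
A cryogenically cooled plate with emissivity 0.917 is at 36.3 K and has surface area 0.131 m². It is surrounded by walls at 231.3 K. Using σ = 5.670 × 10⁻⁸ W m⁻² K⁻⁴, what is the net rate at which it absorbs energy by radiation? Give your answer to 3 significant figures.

Area A = 0.131 m².
Net radiated power P_net = εσA(T⁴ − T₀⁴) = 0.917×5.670×10⁻⁸×0.131×(36.3⁴ − 231.3⁴).
T⁴ − T₀⁴ = 1.73631×10⁶ − 2.86222×10⁹ = -2.86048×10⁹ K⁴, so P_net = -19.5 W — negative, meaning a net gain of 19.5 W.

Net gain ≈ 19.5 W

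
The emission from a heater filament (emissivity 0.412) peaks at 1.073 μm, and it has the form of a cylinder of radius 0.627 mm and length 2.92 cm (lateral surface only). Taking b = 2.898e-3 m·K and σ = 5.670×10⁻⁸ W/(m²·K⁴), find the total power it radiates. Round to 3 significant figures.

P ≈ 143 W

Wien's law: T = b/λ_max = 2.898×10⁻³/1.073×10⁻⁶ = 2700.84 K.
Lateral area A = 2πrL = 2π×6.27×10⁻⁴×0.0292 = 1.15035×10⁻⁴ m².
Then P = εσAT⁴ = 0.412×5.670×10⁻⁸×1.15035×10⁻⁴×(2700.84)⁴ = 143 W.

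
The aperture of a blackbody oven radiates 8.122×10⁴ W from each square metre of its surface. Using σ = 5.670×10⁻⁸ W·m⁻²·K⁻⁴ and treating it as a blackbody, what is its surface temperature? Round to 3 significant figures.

T ≈ 1.09×10³ K

I = σT⁴, so T = (I/σ)^(1/4) = (8.122×10⁴/(5.670×10⁻⁸))^(1/4) = 1.09×10³ K.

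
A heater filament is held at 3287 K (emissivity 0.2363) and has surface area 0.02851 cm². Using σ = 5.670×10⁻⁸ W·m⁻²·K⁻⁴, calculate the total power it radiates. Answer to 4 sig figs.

P ≈ 4.459 W

Area A = 0.02851 cm² = 2.851×10⁻⁶ m².
P = εσAT⁴ = 0.2363 × 5.670×10⁻⁸ × 2.851×10⁻⁶ × (3287)⁴ = 4.459 W.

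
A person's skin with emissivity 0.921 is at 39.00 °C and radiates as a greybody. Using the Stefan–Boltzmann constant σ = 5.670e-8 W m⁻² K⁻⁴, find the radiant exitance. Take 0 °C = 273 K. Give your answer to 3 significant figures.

I ≈ 495 W/m²

T = 39.00 °C + 273 = 312.00 K.
Stefan–Boltzmann: I = εσT⁴ = 0.921 × 5.670×10⁻⁸ × (312.00)⁴ = 495 W/m².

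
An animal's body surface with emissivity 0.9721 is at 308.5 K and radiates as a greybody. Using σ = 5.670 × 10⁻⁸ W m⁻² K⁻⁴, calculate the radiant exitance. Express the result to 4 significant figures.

I ≈ 499.2 W/m²

Stefan–Boltzmann: I = εσT⁴ = 0.9721 × 5.670×10⁻⁸ × (308.5)⁴ = 499.2 W/m².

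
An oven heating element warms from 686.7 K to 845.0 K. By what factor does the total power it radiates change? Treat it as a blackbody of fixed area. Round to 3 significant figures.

P ∝ T⁴, so P₂/P₁ = (T₂/T₁)⁴ = (845.0/686.7)⁴ = (1.23052)⁴ = 2.29.

P₂/P₁ ≈ 2.29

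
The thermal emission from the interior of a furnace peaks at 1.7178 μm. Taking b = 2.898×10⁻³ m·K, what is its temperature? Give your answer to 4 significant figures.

Wien's law gives T = b/λ_max = (2.898×10⁻³ m·K)/(1.7178×10⁻⁶ m) = 1687 K.

T ≈ 1687 K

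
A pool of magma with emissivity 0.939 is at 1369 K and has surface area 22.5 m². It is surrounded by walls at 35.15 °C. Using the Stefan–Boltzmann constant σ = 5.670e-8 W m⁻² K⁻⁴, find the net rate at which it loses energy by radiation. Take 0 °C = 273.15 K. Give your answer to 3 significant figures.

Net loss ≈ 4.20×10⁶ W

Surroundings: T = 35.15 °C + 273.15 = 308.30 K.
Area A = 22.5 m².
Net radiated power P_net = εσA(T⁴ − T₀⁴) = 0.939×5.670×10⁻⁸×22.5×(1369⁴ − 308.30⁴).
T⁴ − T₀⁴ = 3.51248×10¹² − 9.03429×10⁹ = 3.50345×10¹² K⁴, so P_net = 4.20×10⁶ W.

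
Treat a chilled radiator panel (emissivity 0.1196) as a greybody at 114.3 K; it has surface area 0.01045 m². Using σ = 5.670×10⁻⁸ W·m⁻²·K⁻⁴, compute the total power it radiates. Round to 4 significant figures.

Area A = 0.01045 m².
P = εσAT⁴ = 0.1196 × 5.670×10⁻⁸ × 0.01045 × (114.3)⁴ = 0.01210 W.

P ≈ 0.01210 W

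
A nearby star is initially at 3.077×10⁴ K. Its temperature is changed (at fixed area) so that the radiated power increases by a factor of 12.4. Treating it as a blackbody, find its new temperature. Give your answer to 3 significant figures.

P ∝ T⁴, so T₂/T₁ = (P₂/P₁)^(1/4) = (12.4)^(1/4) = 1.87653.
T₂ = 3.077×10⁴ × 1.87653 = 5.77×10⁴ K.

T₂ ≈ 5.77×10⁴ K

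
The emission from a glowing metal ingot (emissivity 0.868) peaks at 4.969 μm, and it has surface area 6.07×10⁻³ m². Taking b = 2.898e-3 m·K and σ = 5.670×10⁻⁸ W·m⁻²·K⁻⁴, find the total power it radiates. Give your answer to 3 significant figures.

P ≈ 34.6 W

Wien's law: T = b/λ_max = 2.898×10⁻³/4.969×10⁻⁶ = 583.216 K.
Area A = 6.07×10⁻³ m².
Then P = εσAT⁴ = 0.868×5.670×10⁻⁸×6.07×10⁻³×(583.216)⁴ = 34.6 W.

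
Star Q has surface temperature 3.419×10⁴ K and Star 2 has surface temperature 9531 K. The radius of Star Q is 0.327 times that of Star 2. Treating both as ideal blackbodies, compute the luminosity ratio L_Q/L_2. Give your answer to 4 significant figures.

L_Q/L_2 ≈ 17.71

L ∝ R²T⁴, so L_Q/L_2 = (R_Q/R_2)²(T_Q/T_2)⁴ = (0.327)² × (3.419×10⁴/9531)⁴ = 0.106929 × 165.593 = 17.71.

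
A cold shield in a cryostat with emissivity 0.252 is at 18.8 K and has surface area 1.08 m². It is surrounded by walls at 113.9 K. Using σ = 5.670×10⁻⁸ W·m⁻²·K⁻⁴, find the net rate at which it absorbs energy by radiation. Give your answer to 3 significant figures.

Net gain ≈ 2.60 W

Area A = 1.08 m².
Net radiated power P_net = εσA(T⁴ − T₀⁴) = 0.252×5.670×10⁻⁸×1.08×(18.8⁴ − 113.9⁴).
T⁴ − T₀⁴ = 1.24920×10⁵ − 1.68304×10⁸ = -1.68179×10⁸ K⁴, so P_net = -2.60 W — negative, meaning a net gain of 2.60 W.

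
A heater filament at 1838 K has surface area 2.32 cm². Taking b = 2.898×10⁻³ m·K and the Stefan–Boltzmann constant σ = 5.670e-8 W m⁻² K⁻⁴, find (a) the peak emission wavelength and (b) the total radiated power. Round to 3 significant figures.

(a) λ_max = b/T = 2.898×10⁻³/1838 = 1.577×10⁻⁶ m = 1.58×10³ nm.
Area A = 2.32 cm² = 2.32×10⁻⁴ m².
(b) P = σAT⁴ = 5.670×10⁻⁸×2.32×10⁻⁴×(1838)⁴ = 150 W.

λ_max ≈ 1.58×10³ nm; P ≈ 150 W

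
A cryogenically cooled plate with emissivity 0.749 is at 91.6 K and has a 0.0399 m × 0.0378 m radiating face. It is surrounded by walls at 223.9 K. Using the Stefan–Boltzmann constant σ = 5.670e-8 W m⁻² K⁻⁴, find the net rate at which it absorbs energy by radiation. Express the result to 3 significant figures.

Area A = 0.0399 × 0.0378 = 1.50822×10⁻³ m².
Net radiated power P_net = εσA(T⁴ − T₀⁴) = 0.749×5.670×10⁻⁸×1.50822×10⁻³×(91.6⁴ − 223.9⁴).
T⁴ − T₀⁴ = 7.04015×10⁷ − 2.51314×10⁹ = -2.44274×10⁹ K⁴, so P_net = -0.156 W — negative, meaning a net gain of 0.156 W.

Net gain ≈ 0.156 W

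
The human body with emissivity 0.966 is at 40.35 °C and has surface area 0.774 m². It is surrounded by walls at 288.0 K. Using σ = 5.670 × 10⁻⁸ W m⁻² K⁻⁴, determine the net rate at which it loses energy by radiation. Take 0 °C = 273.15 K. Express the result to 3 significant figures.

Net loss ≈ 118 W

T = 40.35 °C + 273.15 = 313.50 K.
Area A = 0.774 m².
Net radiated power P_net = εσA(T⁴ − T₀⁴) = 0.966×5.670×10⁻⁸×0.774×(313.50⁴ − 288.0⁴).
T⁴ − T₀⁴ = 9.65940×10⁹ − 6.87971×10⁹ = 2.77969×10⁹ K⁴, so P_net = 118 W.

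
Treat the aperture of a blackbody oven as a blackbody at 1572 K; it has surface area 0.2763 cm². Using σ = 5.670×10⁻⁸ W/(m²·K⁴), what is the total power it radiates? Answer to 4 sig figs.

Area A = 0.2763 cm² = 2.763×10⁻⁵ m².
P = σAT⁴ = 5.670×10⁻⁸ × 2.763×10⁻⁵ × (1572)⁴ = 9.567 W.

P ≈ 9.567 W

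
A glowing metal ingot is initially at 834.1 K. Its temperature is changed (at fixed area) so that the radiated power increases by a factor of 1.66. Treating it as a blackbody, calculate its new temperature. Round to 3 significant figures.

P ∝ T⁴, so T₂/T₁ = (P₂/P₁)^(1/4) = (1.66)^(1/4) = 1.13508.
T₂ = 834.1 × 1.13508 = 947 K.

T₂ ≈ 947 K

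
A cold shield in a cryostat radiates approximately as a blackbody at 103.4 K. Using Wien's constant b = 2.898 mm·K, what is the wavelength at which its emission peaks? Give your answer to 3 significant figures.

Wien's displacement law: λ_max = b/T = (2.898×10⁻³ m·K)/(103.4 K) = 2.803×10⁻⁵ m.
That is 28.0 μm, in the infrared range.

λ_max ≈ 28.0 μm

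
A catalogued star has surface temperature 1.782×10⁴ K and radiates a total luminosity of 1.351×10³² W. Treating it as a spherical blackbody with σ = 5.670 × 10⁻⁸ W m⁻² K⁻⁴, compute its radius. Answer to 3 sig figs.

L = 4πR²σT⁴ ⇒ R = √(L/(4πσT⁴)).
σT⁴ = 5.71760×10⁹ W/m², so R = √(1.351×10³²/(4π×5.71760×10⁹)) = 4.34×10¹⁰ m.

R ≈ 4.34×10¹⁰ m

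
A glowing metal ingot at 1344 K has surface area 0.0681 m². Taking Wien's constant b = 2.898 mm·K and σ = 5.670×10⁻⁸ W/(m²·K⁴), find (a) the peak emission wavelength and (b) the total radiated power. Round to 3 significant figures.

λ_max ≈ 2.16 μm; P ≈ 1.26×10⁴ W

(a) λ_max = b/T = 2.898×10⁻³/1344 = 2.156×10⁻⁶ m = 2.16 μm.
Area A = 0.0681 m².
(b) P = σAT⁴ = 5.670×10⁻⁸×0.0681×(1344)⁴ = 1.26×10⁴ W.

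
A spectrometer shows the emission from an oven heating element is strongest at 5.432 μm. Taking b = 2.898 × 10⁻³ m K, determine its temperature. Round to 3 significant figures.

T ≈ 534 K

Wien's law gives T = b/λ_max = (2.898×10⁻³ m·K)/(5.432×10⁻⁶ m) = 534 K.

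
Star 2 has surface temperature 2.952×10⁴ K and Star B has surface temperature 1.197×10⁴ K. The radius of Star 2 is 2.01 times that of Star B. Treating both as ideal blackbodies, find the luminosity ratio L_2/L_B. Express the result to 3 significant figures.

L_2/L_B ≈ 149

L ∝ R²T⁴, so L_2/L_B = (R_2/R_B)²(T_2/T_B)⁴ = (2.01)² × (2.952×10⁴/1.197×10⁴)⁴ = 4.0401 × 36.9904 = 149.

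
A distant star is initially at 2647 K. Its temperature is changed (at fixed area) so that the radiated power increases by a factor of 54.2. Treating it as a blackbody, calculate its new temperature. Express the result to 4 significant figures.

P ∝ T⁴, so T₂/T₁ = (P₂/P₁)^(1/4) = (54.2)^(1/4) = 2.71331.
T₂ = 2647 × 2.71331 = 7182 K.

T₂ ≈ 7182 K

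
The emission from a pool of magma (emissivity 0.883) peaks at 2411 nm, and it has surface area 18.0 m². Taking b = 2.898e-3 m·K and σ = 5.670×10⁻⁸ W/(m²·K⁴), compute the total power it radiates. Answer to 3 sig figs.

P ≈ 1.88×10⁶ W

Wien's law: T = b/λ_max = 2.898×10⁻³/2.411×10⁻⁶ = 1201.99 K.
Area A = 18.0 m².
Then P = εσAT⁴ = 0.883×5.670×10⁻⁸×18.0×(1201.99)⁴ = 1.88×10⁶ W.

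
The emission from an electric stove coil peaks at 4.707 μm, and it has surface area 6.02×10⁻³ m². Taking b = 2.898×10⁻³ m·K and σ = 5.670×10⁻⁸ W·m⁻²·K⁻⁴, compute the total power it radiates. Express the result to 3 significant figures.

P ≈ 49.0 W

Wien's law: T = b/λ_max = 2.898×10⁻³/4.707×10⁻⁶ = 615.679 K.
Area A = 6.02×10⁻³ m².
Then P = σAT⁴ = 5.670×10⁻⁸×6.02×10⁻³×(615.679)⁴ = 49.0 W.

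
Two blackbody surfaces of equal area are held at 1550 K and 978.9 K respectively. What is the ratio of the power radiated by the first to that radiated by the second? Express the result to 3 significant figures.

P₁/P₂ ≈ 6.29

With equal areas, P₁/P₂ = (T₁/T₂)⁴ = (1550/978.9)⁴ = 6.29.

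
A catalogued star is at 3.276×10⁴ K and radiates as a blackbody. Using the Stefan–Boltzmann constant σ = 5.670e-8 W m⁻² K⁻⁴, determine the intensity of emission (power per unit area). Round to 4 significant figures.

Stefan–Boltzmann: I = σT⁴ = 5.670×10⁻⁸ × (3.276×10⁴)⁴ = 6.531×10¹⁰ W/m².

I ≈ 6.531×10¹⁰ W/m²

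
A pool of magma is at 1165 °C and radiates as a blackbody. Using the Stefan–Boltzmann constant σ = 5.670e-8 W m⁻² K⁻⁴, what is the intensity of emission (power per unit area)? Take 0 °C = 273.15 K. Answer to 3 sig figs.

I ≈ 2.43×10⁵ W/m²

T = 1165 °C + 273.15 = 1438.15 K.
Stefan–Boltzmann: I = σT⁴ = 5.670×10⁻⁸ × (1438.15)⁴ = 2.43×10⁵ W/m².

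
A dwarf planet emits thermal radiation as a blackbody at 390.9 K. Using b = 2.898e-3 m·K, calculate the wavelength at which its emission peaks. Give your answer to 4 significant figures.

Wien's displacement law: λ_max = b/T = (2.898×10⁻³ m·K)/(390.9 K) = 7.4137×10⁻⁶ m.
That is 7.414 μm, in the infrared range.

λ_max ≈ 7.414 μm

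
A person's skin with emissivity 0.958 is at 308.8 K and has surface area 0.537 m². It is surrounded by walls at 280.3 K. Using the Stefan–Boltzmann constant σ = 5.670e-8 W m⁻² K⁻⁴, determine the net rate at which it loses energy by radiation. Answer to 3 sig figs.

Net loss ≈ 85.2 W

Area A = 0.537 m².
Net radiated power P_net = εσA(T⁴ − T₀⁴) = 0.958×5.670×10⁻⁸×0.537×(308.8⁴ − 280.3⁴).
T⁴ − T₀⁴ = 9.09304×10⁹ − 6.17294×10⁹ = 2.92010×10⁹ K⁴, so P_net = 85.2 W.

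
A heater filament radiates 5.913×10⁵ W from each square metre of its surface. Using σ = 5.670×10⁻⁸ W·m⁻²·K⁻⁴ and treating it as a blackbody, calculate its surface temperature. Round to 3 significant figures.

T ≈ 1.80×10³ K

I = σT⁴, so T = (I/σ)^(1/4) = (5.913×10⁵/(5.670×10⁻⁸))^(1/4) = 1.80×10³ K.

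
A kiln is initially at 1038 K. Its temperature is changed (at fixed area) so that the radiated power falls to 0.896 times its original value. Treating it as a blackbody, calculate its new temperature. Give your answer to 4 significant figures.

P ∝ T⁴, so T₂/T₁ = (P₂/P₁)^(1/4) = (0.896)^(1/4) = 0.972920.
T₂ = 1038 × 0.972920 = 1010 K.

T₂ ≈ 1010 K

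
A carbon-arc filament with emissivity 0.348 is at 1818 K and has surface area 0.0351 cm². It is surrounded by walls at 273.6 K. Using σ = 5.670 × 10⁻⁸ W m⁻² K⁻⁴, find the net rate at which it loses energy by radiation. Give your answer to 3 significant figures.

Net loss ≈ 0.756 W

Area A = 0.0351 cm² = 3.51×10⁻⁶ m².
Net radiated power P_net = εσA(T⁴ − T₀⁴) = 0.348×5.670×10⁻⁸×3.51×10⁻⁶×(1818⁴ − 273.6⁴).
T⁴ − T₀⁴ = 1.09238×10¹³ − 5.60356×10⁹ = 1.09182×10¹³ K⁴, so P_net = 0.756 W.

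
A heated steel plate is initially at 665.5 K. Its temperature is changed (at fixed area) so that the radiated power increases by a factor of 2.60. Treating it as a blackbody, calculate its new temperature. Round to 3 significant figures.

P ∝ T⁴, so T₂/T₁ = (P₂/P₁)^(1/4) = (2.60)^(1/4) = 1.26982.
T₂ = 665.5 × 1.26982 = 845 K.

T₂ ≈ 845 K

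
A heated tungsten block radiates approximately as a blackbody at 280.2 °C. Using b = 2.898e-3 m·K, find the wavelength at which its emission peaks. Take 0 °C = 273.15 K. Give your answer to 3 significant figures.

T = 280.2 °C + 273.15 = 553.35 K.
Wien's displacement law: λ_max = b/T = (2.898×10⁻³ m·K)/(553.35 K) = 5.237×10⁻⁶ m.
That is 5.24 μm, in the infrared range.

λ_max ≈ 5.24 μm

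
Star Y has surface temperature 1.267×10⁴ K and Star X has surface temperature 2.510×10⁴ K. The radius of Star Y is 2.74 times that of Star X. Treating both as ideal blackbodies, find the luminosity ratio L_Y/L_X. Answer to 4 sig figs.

L_Y/L_X ≈ 0.4874

L ∝ R²T⁴, so L_Y/L_X = (R_Y/R_X)²(T_Y/T_X)⁴ = (2.74)² × (1.267×10⁴/2.510×10⁴)⁴ = 7.5076 × 0.0649249 = 0.4874.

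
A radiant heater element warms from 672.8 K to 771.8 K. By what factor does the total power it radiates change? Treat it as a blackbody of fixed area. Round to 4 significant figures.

P ∝ T⁴, so P₂/P₁ = (T₂/T₁)⁴ = (771.8/672.8)⁴ = (1.14715)⁴ = 1.732.

P₂/P₁ ≈ 1.732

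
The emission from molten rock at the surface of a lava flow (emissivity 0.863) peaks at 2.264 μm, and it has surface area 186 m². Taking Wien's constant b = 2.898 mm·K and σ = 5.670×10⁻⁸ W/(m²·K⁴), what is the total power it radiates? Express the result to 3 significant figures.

P ≈ 2.44×10⁷ W

Wien's law: T = b/λ_max = 2.898×10⁻³/2.264×10⁻⁶ = 1280.04 K.
Area A = 186 m².
Then P = εσAT⁴ = 0.863×5.670×10⁻⁸×186×(1280.04)⁴ = 2.44×10⁷ W.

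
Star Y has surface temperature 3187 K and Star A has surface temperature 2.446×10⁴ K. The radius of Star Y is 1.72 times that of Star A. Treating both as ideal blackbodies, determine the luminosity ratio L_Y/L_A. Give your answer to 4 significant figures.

L_Y/L_A ≈ 8.526×10⁻⁴

L ∝ R²T⁴, so L_Y/L_A = (R_Y/R_A)²(T_Y/T_A)⁴ = (1.72)² × (3187/2.446×10⁴)⁴ = 2.9584 × 2.88206×10⁻⁴ = 8.526×10⁻⁴.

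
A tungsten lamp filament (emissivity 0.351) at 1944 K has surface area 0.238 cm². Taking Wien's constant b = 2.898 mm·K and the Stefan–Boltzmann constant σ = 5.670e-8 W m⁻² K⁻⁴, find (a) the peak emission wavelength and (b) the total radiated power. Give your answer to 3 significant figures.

λ_max ≈ 1.49 μm; P ≈ 6.76 W

(a) λ_max = b/T = 2.898×10⁻³/1944 = 1.491×10⁻⁶ m = 1.49 μm.
Area A = 0.238 cm² = 2.38×10⁻⁵ m².
(b) P = εσAT⁴ = 0.351×5.670×10⁻⁸×2.38×10⁻⁵×(1944)⁴ = 6.76 W.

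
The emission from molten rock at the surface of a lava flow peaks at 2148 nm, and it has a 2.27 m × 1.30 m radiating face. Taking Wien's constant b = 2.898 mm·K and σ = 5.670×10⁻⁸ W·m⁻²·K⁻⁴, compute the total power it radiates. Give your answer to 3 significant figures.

P ≈ 5.54×10⁵ W

Wien's law: T = b/λ_max = 2.898×10⁻³/2.148×10⁻⁶ = 1349.16 K.
Area A = 2.27 × 1.30 = 2.951 m².
Then P = σAT⁴ = 5.670×10⁻⁸×2.951×(1349.16)⁴ = 5.54×10⁵ W.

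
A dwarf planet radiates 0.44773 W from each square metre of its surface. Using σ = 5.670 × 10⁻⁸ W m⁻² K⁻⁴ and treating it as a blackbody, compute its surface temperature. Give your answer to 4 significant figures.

I = σT⁴, so T = (I/σ)^(1/4) = (0.44773/(5.670×10⁻⁸))^(1/4) = 53.01 K.

T ≈ 53.01 K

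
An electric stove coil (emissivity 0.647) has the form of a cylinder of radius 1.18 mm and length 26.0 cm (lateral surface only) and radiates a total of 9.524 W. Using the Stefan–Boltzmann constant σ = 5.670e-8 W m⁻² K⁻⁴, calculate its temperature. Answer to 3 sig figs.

Lateral area A = 2πrL = 2π×1.18×10⁻³×0.260 = 1.92768×10⁻³ m².
P = εσAT⁴ ⇒ T = (P/(εσA))^(1/4) = (9.524/(0.647×5.670×10⁻⁸×1.92768×10⁻³))^(1/4) = 606 K.

T ≈ 606 K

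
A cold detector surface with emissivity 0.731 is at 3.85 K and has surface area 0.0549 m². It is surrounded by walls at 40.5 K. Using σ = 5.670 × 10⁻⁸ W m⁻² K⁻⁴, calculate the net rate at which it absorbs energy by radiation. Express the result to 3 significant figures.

Area A = 0.0549 m².
Net radiated power P_net = εσA(T⁴ − T₀⁴) = 0.731×5.670×10⁻⁸×0.0549×(3.85⁴ − 40.5⁴).
T⁴ − T₀⁴ = 219.707 − 2.69042×10⁶ = -2.69020×10⁶ K⁴, so P_net = -6.12×10⁻³ W — negative, meaning a net gain of 6.12×10⁻³ W.

Net gain ≈ 6.12×10⁻³ W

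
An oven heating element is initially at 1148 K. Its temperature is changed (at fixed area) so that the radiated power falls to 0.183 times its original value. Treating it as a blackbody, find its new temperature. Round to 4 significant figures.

T₂ ≈ 750.9 K

P ∝ T⁴, so T₂/T₁ = (P₂/P₁)^(1/4) = (0.183)^(1/4) = 0.654053.
T₂ = 1148 × 0.654053 = 750.9 K.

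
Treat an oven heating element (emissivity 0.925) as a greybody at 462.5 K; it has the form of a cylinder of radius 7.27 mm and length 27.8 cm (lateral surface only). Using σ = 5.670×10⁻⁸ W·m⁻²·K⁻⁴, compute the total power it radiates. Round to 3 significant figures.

P ≈ 30.5 W

Lateral area A = 2πrL = 2π×7.27×10⁻³×0.278 = 0.0126987 m².
P = εσAT⁴ = 0.925 × 5.670×10⁻⁸ × 0.0126987 × (462.5)⁴ = 30.5 W.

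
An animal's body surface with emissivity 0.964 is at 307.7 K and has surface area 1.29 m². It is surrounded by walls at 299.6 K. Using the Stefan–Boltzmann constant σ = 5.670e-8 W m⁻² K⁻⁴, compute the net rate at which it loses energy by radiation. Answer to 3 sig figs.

Net loss ≈ 64.0 W

Area A = 1.29 m².
Net radiated power P_net = εσA(T⁴ − T₀⁴) = 0.964×5.670×10⁻⁸×1.29×(307.7⁴ − 299.6⁴).
T⁴ − T₀⁴ = 8.96417×10⁹ − 8.05689×10⁹ = 9.07280×10⁸ K⁴, so P_net = 64.0 W.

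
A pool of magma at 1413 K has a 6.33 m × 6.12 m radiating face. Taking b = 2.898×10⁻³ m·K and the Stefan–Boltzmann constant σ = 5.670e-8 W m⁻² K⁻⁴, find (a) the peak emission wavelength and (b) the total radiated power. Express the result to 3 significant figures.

λ_max ≈ 2.05×10³ nm; P ≈ 8.76×10⁶ W

(a) λ_max = b/T = 2.898×10⁻³/1413 = 2.051×10⁻⁶ m = 2.05×10³ nm.
Area A = 6.33 × 6.12 = 38.7396 m².
(b) P = σAT⁴ = 5.670×10⁻⁸×38.7396×(1413)⁴ = 8.76×10⁶ W.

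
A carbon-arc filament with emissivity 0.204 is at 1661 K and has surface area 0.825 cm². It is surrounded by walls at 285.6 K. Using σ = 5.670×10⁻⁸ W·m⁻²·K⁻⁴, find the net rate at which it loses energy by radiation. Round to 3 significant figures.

Net loss ≈ 7.26 W

Area A = 0.825 cm² = 8.25×10⁻⁵ m².
Net radiated power P_net = εσA(T⁴ − T₀⁴) = 0.204×5.670×10⁻⁸×8.25×10⁻⁵×(1661⁴ − 285.6⁴).
T⁴ − T₀⁴ = 7.61165×10¹² − 6.65323×10⁹ = 7.60500×10¹² K⁴, so P_net = 7.26 W.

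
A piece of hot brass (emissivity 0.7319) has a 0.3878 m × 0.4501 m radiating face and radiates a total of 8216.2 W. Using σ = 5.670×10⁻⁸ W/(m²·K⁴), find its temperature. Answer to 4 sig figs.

T ≈ 1032 K

Area A = 0.3878 × 0.4501 = 0.174549 m².
P = εσAT⁴ ⇒ T = (P/(εσA))^(1/4) = (8216.2/(0.7319×5.670×10⁻⁸×0.174549))^(1/4) = 1032 K.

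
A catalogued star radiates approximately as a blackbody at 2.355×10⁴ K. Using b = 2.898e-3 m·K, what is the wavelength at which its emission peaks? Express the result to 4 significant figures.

Wien's displacement law: λ_max = b/T = (2.898×10⁻³ m·K)/(2.355×10⁴ K) = 1.2306×10⁻⁷ m.
That is 123.1 nm, in the ultraviolet range.

λ_max ≈ 123.1 nm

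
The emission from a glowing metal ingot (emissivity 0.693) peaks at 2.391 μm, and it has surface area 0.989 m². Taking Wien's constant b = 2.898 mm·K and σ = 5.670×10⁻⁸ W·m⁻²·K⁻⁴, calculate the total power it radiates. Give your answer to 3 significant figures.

Wien's law: T = b/λ_max = 2.898×10⁻³/2.391×10⁻⁶ = 1212.05 K.
Area A = 0.989 m².
Then P = εσAT⁴ = 0.693×5.670×10⁻⁸×0.989×(1212.05)⁴ = 8.39×10⁴ W.

P ≈ 8.39×10⁴ W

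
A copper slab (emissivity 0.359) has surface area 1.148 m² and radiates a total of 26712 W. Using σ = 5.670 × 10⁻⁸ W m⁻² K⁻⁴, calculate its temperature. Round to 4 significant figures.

T ≈ 1034 K

Area A = 1.148 m².
P = εσAT⁴ ⇒ T = (P/(εσA))^(1/4) = (26712/(0.359×5.670×10⁻⁸×1.148))^(1/4) = 1034 K.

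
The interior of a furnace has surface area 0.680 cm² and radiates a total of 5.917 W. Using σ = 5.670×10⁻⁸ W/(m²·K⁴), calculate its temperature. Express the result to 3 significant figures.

T ≈ 1.11×10³ K

Area A = 0.680 cm² = 6.80×10⁻⁵ m².
P = σAT⁴ ⇒ T = (P/(σA))^(1/4) = (5.917/(5.670×10⁻⁸×6.80×10⁻⁵))^(1/4) = 1.11×10³ K.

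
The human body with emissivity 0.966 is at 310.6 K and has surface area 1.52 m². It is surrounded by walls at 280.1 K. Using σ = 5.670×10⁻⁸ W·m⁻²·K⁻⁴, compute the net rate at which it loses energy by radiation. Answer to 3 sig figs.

Area A = 1.52 m².
Net radiated power P_net = εσA(T⁴ − T₀⁴) = 0.966×5.670×10⁻⁸×1.52×(310.6⁴ − 280.1⁴).
T⁴ − T₀⁴ = 9.30692×10⁹ − 6.15535×10⁹ = 3.15157×10⁹ K⁴, so P_net = 262 W.

Net loss ≈ 262 W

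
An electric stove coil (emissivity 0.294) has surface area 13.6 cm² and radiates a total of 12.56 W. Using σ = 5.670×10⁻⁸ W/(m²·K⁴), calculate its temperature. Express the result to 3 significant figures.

Area A = 13.6 cm² = 1.36×10⁻³ m².
P = εσAT⁴ ⇒ T = (P/(εσA))^(1/4) = (12.56/(0.294×5.670×10⁻⁸×1.36×10⁻³))^(1/4) = 863 K.

T ≈ 863 K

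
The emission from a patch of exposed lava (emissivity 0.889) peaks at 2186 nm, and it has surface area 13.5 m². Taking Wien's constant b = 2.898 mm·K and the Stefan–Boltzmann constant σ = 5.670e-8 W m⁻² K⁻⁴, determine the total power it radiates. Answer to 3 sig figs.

Wien's law: T = b/λ_max = 2.898×10⁻³/2.186×10⁻⁶ = 1325.71 K.
Area A = 13.5 m².
Then P = εσAT⁴ = 0.889×5.670×10⁻⁸×13.5×(1325.71)⁴ = 2.10×10⁶ W.

P ≈ 2.10×10⁶ W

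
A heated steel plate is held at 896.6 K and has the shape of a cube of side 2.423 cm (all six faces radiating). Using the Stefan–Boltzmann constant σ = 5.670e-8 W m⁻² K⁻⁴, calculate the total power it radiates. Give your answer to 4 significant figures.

P ≈ 129.1 W

Area A = 6s² = 6×(0.02423 m)² = 3.52256×10⁻³ m².
P = σAT⁴ = 5.670×10⁻⁸ × 3.52256×10⁻³ × (896.6)⁴ = 129.1 W.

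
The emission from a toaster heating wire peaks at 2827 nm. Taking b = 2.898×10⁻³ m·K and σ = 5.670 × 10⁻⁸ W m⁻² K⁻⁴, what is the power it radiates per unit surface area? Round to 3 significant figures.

Wien's law: T = b/λ_max = 2.898×10⁻³/2.827×10⁻⁶ = 1025.11 K.
Then I = σT⁴ = 5.670×10⁻⁸×(1025.11)⁴ = 6.26×10⁴ W/m².

I ≈ 6.26×10⁴ W/m²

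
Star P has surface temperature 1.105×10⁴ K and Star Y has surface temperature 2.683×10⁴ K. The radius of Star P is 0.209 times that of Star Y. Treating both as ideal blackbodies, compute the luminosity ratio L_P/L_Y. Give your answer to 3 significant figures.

L_P/L_Y ≈ 1.26×10⁻³

L ∝ R²T⁴, so L_P/L_Y = (R_P/R_Y)²(T_P/T_Y)⁴ = (0.209)² × (1.105×10⁴/2.683×10⁴)⁴ = 0.043681 × 0.0287718 = 1.26×10⁻³.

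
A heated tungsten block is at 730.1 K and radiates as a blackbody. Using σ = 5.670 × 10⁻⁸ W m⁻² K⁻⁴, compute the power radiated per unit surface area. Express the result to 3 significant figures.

I ≈ 1.61×10⁴ W/m²

Stefan–Boltzmann: I = σT⁴ = 5.670×10⁻⁸ × (730.1)⁴ = 1.61×10⁴ W/m².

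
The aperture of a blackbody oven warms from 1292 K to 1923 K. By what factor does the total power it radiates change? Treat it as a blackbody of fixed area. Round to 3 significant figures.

P ∝ T⁴, so P₂/P₁ = (T₂/T₁)⁴ = (1923/1292)⁴ = (1.48839)⁴ = 4.91.

P₂/P₁ ≈ 4.91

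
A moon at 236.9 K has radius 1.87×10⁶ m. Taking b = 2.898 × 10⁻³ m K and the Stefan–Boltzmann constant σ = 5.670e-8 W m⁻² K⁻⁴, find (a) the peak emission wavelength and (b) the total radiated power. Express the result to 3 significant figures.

λ_max ≈ 12.2 μm; P ≈ 7.85×10¹⁵ W

(a) λ_max = b/T = 2.898×10⁻³/236.9 = 1.223×10⁻⁵ m = 12.2 μm.
Surface area A = 4πR² = 4π(1.87×10⁶ m)² = 4.39433×10¹³ m².
(b) P = σAT⁴ = 5.670×10⁻⁸×4.39433×10¹³×(236.9)⁴ = 7.85×10¹⁵ W.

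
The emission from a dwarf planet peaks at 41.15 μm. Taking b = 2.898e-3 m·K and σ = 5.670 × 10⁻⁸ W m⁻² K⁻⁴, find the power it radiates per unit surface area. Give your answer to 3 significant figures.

I ≈ 1.39 W/m²

Wien's law: T = b/λ_max = 2.898×10⁻³/4.115×10⁻⁵ = 70.4253 K.
Then I = σT⁴ = 5.670×10⁻⁸×(70.4253)⁴ = 1.39 W/m².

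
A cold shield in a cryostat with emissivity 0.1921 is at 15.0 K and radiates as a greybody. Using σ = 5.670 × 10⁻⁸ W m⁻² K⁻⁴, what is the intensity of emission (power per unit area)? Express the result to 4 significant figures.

I ≈ 5.514×10⁻⁴ W/m²

Stefan–Boltzmann: I = εσT⁴ = 0.1921 × 5.670×10⁻⁸ × (15.0)⁴ = 5.514×10⁻⁴ W/m².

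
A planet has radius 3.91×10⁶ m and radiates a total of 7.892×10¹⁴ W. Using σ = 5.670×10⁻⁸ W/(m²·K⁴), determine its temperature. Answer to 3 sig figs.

Surface area A = 4πR² = 4π(3.91×10⁶ m)² = 1.92116×10¹⁴ m².
P = σAT⁴ ⇒ T = (P/(σA))^(1/4) = (7.892×10¹⁴/(5.670×10⁻⁸×1.92116×10¹⁴))^(1/4) = 92.3 K.

T ≈ 92.3 K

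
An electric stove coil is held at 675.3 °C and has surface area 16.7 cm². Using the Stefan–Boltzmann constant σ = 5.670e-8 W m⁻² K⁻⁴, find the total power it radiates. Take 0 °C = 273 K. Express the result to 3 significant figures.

T = 675.3 °C + 273 = 948.3 K.
Area A = 16.7 cm² = 1.67×10⁻³ m².
P = σAT⁴ = 5.670×10⁻⁸ × 1.67×10⁻³ × (948.3)⁴ = 76.6 W.

P ≈ 76.6 W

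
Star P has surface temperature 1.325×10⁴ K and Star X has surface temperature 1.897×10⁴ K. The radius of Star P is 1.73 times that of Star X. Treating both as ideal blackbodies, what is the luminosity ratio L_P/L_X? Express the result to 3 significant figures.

L_P/L_X ≈ 0.712

L ∝ R²T⁴, so L_P/L_X = (R_P/R_X)²(T_P/T_X)⁴ = (1.73)² × (1.325×10⁴/1.897×10⁴)⁴ = 2.9929 × 0.238009 = 0.712.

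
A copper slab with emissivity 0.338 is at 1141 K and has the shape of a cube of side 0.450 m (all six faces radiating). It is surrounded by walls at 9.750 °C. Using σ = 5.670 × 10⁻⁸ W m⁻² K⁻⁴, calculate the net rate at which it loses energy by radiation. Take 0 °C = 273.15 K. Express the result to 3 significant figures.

Net loss ≈ 3.93×10⁴ W

Surroundings: T = 9.750 °C + 273.15 = 282.900 K.
Area A = 6s² = 6×(0.450 m)² = 1.215 m².
Net radiated power P_net = εσA(T⁴ − T₀⁴) = 0.338×5.670×10⁻⁸×1.215×(1141⁴ − 282.900⁴).
T⁴ − T₀⁴ = 1.69489×10¹² − 6.40519×10⁹ = 1.68848×10¹² K⁴, so P_net = 3.93×10⁴ W.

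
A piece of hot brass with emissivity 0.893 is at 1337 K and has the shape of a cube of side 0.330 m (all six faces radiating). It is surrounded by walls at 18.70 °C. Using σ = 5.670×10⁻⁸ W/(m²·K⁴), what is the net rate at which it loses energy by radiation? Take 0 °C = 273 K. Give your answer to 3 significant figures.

Net loss ≈ 1.05×10⁵ W

Surroundings: T = 18.70 °C + 273 = 291.70 K.
Area A = 6s² = 6×(0.330 m)² = 0.6534 m².
Net radiated power P_net = εσA(T⁴ − T₀⁴) = 0.893×5.670×10⁻⁸×0.6534×(1337⁴ − 291.70⁴).
T⁴ − T₀⁴ = 3.19540×10¹² − 7.24012×10⁹ = 3.18816×10¹² K⁴, so P_net = 1.05×10⁵ W.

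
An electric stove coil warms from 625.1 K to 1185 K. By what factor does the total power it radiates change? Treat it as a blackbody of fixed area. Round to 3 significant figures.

P ∝ T⁴, so P₂/P₁ = (T₂/T₁)⁴ = (1185/625.1)⁴ = (1.89570)⁴ = 12.9.

P₂/P₁ ≈ 12.9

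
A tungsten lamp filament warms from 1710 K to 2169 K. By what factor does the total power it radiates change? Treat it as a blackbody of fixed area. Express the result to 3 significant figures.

P₂/P₁ ≈ 2.59

P ∝ T⁴, so P₂/P₁ = (T₂/T₁)⁴ = (2169/1710)⁴ = (1.26842)⁴ = 2.59.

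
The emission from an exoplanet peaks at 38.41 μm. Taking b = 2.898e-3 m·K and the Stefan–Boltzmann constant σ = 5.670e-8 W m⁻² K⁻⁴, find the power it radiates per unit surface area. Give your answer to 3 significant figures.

Wien's law: T = b/λ_max = 2.898×10⁻³/3.841×10⁻⁵ = 75.4491 K.
Then I = σT⁴ = 5.670×10⁻⁸×(75.4491)⁴ = 1.84 W/m².

I ≈ 1.84 W/m²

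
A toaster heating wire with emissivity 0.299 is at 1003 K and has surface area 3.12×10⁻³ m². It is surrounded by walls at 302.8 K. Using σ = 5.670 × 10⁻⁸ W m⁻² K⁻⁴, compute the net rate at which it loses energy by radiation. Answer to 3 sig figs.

Area A = 3.12×10⁻³ m².
Net radiated power P_net = εσA(T⁴ − T₀⁴) = 0.299×5.670×10⁻⁸×3.12×10⁻³×(1003⁴ − 302.8⁴).
T⁴ − T₀⁴ = 1.01205×10¹² − 8.40666×10⁹ = 1.00364×10¹² K⁴, so P_net = 53.1 W.

Net loss ≈ 53.1 W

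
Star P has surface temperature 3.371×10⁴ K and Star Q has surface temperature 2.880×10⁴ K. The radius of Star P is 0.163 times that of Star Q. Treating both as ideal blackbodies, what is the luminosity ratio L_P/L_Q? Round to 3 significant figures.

L_P/L_Q ≈ 0.0499

L ∝ R²T⁴, so L_P/L_Q = (R_P/R_Q)²(T_P/T_Q)⁴ = (0.163)² × (3.371×10⁴/2.880×10⁴)⁴ = 0.026569 × 1.87700 = 0.0499.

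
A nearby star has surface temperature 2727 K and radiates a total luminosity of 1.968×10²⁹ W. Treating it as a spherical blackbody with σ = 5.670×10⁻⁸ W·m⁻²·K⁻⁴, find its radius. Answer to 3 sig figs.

L = 4πR²σT⁴ ⇒ R = √(L/(4πσT⁴)).
σT⁴ = 3.13562×10⁶ W/m², so R = √(1.968×10²⁹/(4π×3.13562×10⁶)) = 7.07×10¹⁰ m.

R ≈ 7.07×10¹⁰ m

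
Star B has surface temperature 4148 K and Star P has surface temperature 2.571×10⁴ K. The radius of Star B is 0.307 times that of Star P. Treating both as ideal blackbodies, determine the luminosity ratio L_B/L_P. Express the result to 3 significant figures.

L_B/L_P ≈ 6.39×10⁻⁵

L ∝ R²T⁴, so L_B/L_P = (R_B/R_P)²(T_B/T_P)⁴ = (0.307)² × (4148/2.571×10⁴)⁴ = 0.094249 × 6.77558×10⁻⁴ = 6.39×10⁻⁵.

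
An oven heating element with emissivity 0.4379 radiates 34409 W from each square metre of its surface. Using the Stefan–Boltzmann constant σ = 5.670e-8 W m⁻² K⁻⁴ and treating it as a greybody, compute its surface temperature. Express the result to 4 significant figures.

T ≈ 1085 K

I = εσT⁴, so T = (I/εσ)^(1/4) = (34409/(0.4379×5.670×10⁻⁸))^(1/4) = 1085 K.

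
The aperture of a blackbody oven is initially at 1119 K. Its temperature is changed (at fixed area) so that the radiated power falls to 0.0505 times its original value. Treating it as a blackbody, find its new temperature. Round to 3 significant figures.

P ∝ T⁴, so T₂/T₁ = (P₂/P₁)^(1/4) = (0.0505)^(1/4) = 0.474049.
T₂ = 1119 × 0.474049 = 530 K.

T₂ ≈ 530 K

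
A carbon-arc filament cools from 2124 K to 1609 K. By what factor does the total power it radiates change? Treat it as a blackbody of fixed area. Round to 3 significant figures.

P₂/P₁ ≈ 0.329

P ∝ T⁴, so P₂/P₁ = (T₂/T₁)⁴ = (1609/2124)⁴ = (0.757533)⁴ = 0.329.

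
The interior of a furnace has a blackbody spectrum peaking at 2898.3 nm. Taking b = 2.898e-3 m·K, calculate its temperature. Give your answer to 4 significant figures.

T ≈ 999.9 K

Wien's law gives T = b/λ_max = (2.898×10⁻³ m·K)/(2.8983×10⁻⁶ m) = 999.9 K.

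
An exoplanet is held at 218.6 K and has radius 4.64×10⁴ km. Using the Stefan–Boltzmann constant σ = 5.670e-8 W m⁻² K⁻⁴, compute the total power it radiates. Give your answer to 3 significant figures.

P ≈ 3.50×10¹⁸ W

Surface area A = 4πR² = 4π(4.64×10⁷ m)² = 2.70549×10¹⁶ m².
P = σAT⁴ = 5.670×10⁻⁸ × 2.70549×10¹⁶ × (218.6)⁴ = 3.50×10¹⁸ W.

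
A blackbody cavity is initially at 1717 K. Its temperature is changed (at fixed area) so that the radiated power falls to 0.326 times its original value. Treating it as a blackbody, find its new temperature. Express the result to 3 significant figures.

P ∝ T⁴, so T₂/T₁ = (P₂/P₁)^(1/4) = (0.326)^(1/4) = 0.755622.
T₂ = 1717 × 0.755622 = 1.30×10³ K.

T₂ ≈ 1.30×10³ K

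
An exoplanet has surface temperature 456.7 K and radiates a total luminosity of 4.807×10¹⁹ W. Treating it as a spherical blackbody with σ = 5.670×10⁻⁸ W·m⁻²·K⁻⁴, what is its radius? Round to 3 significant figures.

L = 4πR²σT⁴ ⇒ R = √(L/(4πσT⁴)).
σT⁴ = 2466.65 W/m², so R = √(4.807×10¹⁹/(4π×2466.65)) = 3.94×10⁷ m.

R ≈ 3.94×10⁷ m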